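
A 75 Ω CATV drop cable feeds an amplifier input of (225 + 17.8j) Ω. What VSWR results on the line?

VSWR ≈ 3.02

Γ = (Z_L − Z_0)/(Z_L + Z_0) = (150 + j17.8)/(300 + j17.8)
|Γ| = 151/301 = 0.503
VSWR = (1 + |Γ|)/(1 − |Γ|) = 1.5/0.497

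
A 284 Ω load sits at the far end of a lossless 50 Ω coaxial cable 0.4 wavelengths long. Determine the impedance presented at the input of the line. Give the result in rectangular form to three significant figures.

Z_in ≈ 24.1 + j63 Ω

βl = 2π × 0.4 = 144°
tan(βl) = tan(144°) = -0.727
Z_in = Z_0·(Z_L + jZ_0·tanβl)/(Z_0 + jZ_L·tanβl)
     = 50·(284 − j36.3)/(50 − j206)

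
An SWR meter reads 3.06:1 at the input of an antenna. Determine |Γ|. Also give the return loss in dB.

|Γ| = (S − 1)/(S + 1) = (3.06 − 1)/(3.06 + 1) = 2.06/4.06
RL = −20·log₁₀|Γ| = −20·log₁₀(0.507)

|Γ| ≈ 0.507; return loss ≈ 5.89 dB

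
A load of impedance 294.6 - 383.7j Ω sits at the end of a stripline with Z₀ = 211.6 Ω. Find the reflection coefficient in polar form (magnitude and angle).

Γ = (Z_L − Z_0)/(Z_L + Z_0) = (83 − j383.7)/(506.2 − j383.7)
|Γ| = 393/635 = 0.618

Γ ≈ 0.618 ∠ -40.6°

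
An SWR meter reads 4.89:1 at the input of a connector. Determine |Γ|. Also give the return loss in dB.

|Γ| = (S − 1)/(S + 1) = (4.89 − 1)/(4.89 + 1) = 3.89/5.89
RL = −20·log₁₀|Γ| = −20·log₁₀(0.66)

|Γ| ≈ 0.66; return loss ≈ 3.6 dB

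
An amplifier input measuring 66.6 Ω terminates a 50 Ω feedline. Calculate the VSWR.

Γ = (66.6 − 50)/(66.6 + 50) = 0.142
VSWR = (1 + 0.142)/(1 − 0.142)

VSWR ≈ 1.33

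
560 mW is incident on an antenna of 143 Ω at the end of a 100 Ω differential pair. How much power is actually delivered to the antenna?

Γ = (143 − 100)/(143 + 100) = 0.177
|Γ|² = 0.0313
P_refl = |Γ|²·P_inc = 17.5 mW, P_del = (1 − |Γ|²)·P_inc = 542 mW

P_delivered ≈ 542 mW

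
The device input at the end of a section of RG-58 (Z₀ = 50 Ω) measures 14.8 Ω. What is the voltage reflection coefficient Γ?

Γ = (Z_L − Z_0)/(Z_L + Z_0) = (14.8 − 50)/(14.8 + 50) = -35.2/64.8

Γ = -0.543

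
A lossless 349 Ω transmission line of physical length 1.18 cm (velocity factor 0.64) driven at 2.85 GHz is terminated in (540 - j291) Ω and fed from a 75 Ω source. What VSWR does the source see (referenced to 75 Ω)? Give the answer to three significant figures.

λ = v/f = 0.64·c / 2.85 GHz = 0.0674 m
βl = 2π·l/λ = 2π × 0.175 = 63.1°
tan(βl) = 1.97
Z_in = Z_0·(Z_L + jZ_0·tanβl)/(Z_0 + jZ_L·tanβl) = 162 − j36.9 Ω
Γ_s = (Z_in − Z_s)/(Z_in + Z_s) = (87 − j36.9)/(237 − j36.9), |Γ_s| = 0.394
VSWR = (1 + |Γ_s|)/(1 − |Γ_s|)

VSWR ≈ 2.3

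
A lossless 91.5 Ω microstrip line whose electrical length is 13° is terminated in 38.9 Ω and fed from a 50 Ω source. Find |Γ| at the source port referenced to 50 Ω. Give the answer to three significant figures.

tan(βl) = 0.231
Z_in = Z_0·(Z_L + jZ_0·tanβl)/(Z_0 + jZ_L·tanβl) = 40.6 + j17.1 Ω
Γ_s = (Z_in − Z_s)/(Z_in + Z_s) = (-9.42 + j17.1)/(90.6 + j17.1), |Γ_s| = 0.212

|Γ| ≈ 0.212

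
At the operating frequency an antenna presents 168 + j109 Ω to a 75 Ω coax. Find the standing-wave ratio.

VSWR ≈ 3.33

Γ = (Z_L − Z_0)/(Z_L + Z_0) = (93 + j109)/(243 + j109)
|Γ| = 143/266 = 0.538
VSWR = (1 + |Γ|)/(1 − |Γ|) = 1.54/0.462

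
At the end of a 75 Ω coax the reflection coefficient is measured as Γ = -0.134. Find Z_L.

Z_L ≈ 57.3 Ω

Z_L = Z_0·(1 + Γ)/(1 − Γ) = 75·(0.866)/(1.13)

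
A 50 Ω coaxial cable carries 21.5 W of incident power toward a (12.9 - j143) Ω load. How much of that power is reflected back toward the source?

P_reflected ≈ 19.2 W

|Γ| = |(-37.1 − j143)/(62.9 − j143)| = 0.946
|Γ|² = 0.894
P_refl = |Γ|²·P_inc = 19.2 W, P_del = (1 − |Γ|²)·P_inc = 2.27 W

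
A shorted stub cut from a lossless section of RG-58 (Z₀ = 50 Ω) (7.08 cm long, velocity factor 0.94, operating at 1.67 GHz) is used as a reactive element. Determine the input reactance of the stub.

λ = v/f = 0.94·c / 1.67 GHz = 0.169 m
βl = 2π·l/λ = 2π × 0.419 = 151°
tan(βl) = -0.556
For a shorted stub, Z_in = jZ_0·tan(βl)

X_in ≈ -27.8 Ω (capacitive)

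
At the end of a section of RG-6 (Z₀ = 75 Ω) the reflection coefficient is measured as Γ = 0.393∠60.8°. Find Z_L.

Z_L = Z_0·(1 + Γ)/(1 − Γ) = 75·(1.19 + j0.343)/(0.808 − j0.343)

Z_L ≈ 82.3 + j66.7 Ω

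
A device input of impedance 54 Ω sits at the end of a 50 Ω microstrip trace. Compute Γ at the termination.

Γ = (Z_L − Z_0)/(Z_L + Z_0) = (54 − 50)/(54 + 50) = 4/104

Γ = 0.0385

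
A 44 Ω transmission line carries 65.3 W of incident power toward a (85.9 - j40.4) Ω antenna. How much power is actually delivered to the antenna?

|Γ| = |(41.9 − j40.4)/(129.9 − j40.4)| = 0.428
|Γ|² = 0.183
P_refl = |Γ|²·P_inc = 12 W, P_del = (1 − |Γ|²)·P_inc = 53.3 W

P_delivered ≈ 53.3 W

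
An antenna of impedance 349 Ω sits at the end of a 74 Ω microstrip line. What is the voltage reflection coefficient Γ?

Γ = 0.65

Γ = (Z_L − Z_0)/(Z_L + Z_0) = (349 − 74)/(349 + 74) = 275/423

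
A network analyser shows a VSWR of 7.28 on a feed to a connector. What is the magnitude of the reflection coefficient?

|Γ| ≈ 0.758

|Γ| = (S − 1)/(S + 1) = (7.28 − 1)/(7.28 + 1) = 6.28/8.28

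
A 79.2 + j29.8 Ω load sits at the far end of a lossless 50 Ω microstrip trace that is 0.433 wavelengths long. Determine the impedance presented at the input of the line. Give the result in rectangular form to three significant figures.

βl = 2π × 0.433 = 156°
tan(βl) = tan(156°) = -0.448
Z_in = Z_0·(Z_L + jZ_0·tanβl)/(Z_0 + jZ_L·tanβl)
     = 50·(79.2 + j7.41)/(63.3 − j35.5)

Z_in ≈ 45.1 + j31.1 Ω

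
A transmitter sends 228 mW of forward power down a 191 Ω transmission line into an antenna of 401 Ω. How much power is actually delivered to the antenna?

Γ = (401 − 191)/(401 + 191) = 0.355
|Γ|² = 0.126
P_refl = |Γ|²·P_inc = 28.7 mW, P_del = (1 − |Γ|²)·P_inc = 199 mW

P_delivered ≈ 199 mW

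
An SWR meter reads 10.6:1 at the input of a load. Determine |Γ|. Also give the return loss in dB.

|Γ| = (S − 1)/(S + 1) = (10.6 − 1)/(10.6 + 1) = 9.6/11.6
RL = −20·log₁₀|Γ| = −20·log₁₀(0.828)

|Γ| ≈ 0.828; return loss ≈ 1.64 dB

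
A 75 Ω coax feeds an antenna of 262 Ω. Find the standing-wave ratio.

For a purely resistive load, VSWR = R_L/Z_0 or Z_0/R_L (whichever > 1) = 262/75

VSWR ≈ 3.49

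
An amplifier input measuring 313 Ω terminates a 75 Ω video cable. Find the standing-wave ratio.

Γ = (313 − 75)/(313 + 75) = 0.613
VSWR = (1 + 0.613)/(1 − 0.613)

VSWR ≈ 4.17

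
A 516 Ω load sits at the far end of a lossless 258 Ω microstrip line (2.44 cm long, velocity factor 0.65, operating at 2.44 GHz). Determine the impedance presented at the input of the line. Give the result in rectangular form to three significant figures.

λ = v/f = 0.65·c / 2.44 GHz = 0.0799 m
βl = 2π·l/λ = 2π × 0.305 = 110°
tan(βl) = tan(110°) = -2.76
Z_in = Z_0·(Z_L + jZ_0·tanβl)/(Z_0 + jZ_L·tanβl)
     = 258·(516 − j712)/(258 − j1420)

Z_in ≈ 141 + j67.9 Ω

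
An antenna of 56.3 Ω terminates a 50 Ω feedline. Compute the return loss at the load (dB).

Γ = (56.3 − 50)/(56.3 + 50) = 0.0593
RL = −20·log₁₀|Γ| = −20·log₁₀(0.0593)

RL ≈ 24.5 dB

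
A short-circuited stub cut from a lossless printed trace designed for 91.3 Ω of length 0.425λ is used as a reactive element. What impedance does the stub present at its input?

Z_in ≈ −j46.5 Ω

βl = 2π × 0.425 = 153°
tan(βl) = -0.51
For a short-circuited stub, Z_in = jZ_0·tan(βl)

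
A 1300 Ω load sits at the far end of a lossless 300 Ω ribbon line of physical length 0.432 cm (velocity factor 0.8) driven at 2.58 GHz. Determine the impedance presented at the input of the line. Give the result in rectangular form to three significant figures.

Z_in ≈ 526 − j595 Ω

λ = v/f = 0.8·c / 2.58 GHz = 0.093 m
βl = 2π·l/λ = 2π × 0.0464 = 16.7°
tan(βl) = tan(16.7°) = 0.3
Z_in = Z_0·(Z_L + jZ_0·tanβl)/(Z_0 + jZ_L·tanβl)
     = 300·(1300 + j90.1)/(300 + j390)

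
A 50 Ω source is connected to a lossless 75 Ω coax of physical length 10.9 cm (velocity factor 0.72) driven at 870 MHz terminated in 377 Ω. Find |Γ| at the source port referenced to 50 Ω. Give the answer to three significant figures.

|Γ| ≈ 0.749

λ = v/f = 0.72·c / 870 MHz = 0.248 m
βl = 2π·l/λ = 2π × 0.439 = 158°
tan(βl) = -0.403
Z_in = Z_0·(Z_L + jZ_0·tanβl)/(Z_0 + jZ_L·tanβl) = 85.9 + j144 Ω
Γ_s = (Z_in − Z_s)/(Z_in + Z_s) = (35.9 + j144)/(136 + j144), |Γ_s| = 0.749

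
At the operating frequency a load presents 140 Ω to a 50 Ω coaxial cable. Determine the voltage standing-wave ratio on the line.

For a purely resistive load, VSWR = R_L/Z_0 or Z_0/R_L (whichever > 1) = 140/50

VSWR ≈ 2.8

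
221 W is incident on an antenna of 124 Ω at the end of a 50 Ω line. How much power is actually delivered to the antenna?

P_delivered ≈ 181 W

Γ = (124 − 50)/(124 + 50) = 0.425
|Γ|² = 0.181
P_refl = |Γ|²·P_inc = 40 W, P_del = (1 − |Γ|²)·P_inc = 181 W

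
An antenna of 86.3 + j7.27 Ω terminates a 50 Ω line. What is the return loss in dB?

Γ = (36.3 + j7.27)/(136.3 + j7.27), |Γ| = 0.271
RL = −20·log₁₀|Γ| = −20·log₁₀(0.271)

RL ≈ 11.3 dB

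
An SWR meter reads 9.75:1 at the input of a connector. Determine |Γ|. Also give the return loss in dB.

|Γ| ≈ 0.814; return loss ≈ 1.79 dB

|Γ| = (S − 1)/(S + 1) = (9.75 − 1)/(9.75 + 1) = 8.75/10.8
RL = −20·log₁₀|Γ| = −20·log₁₀(0.814)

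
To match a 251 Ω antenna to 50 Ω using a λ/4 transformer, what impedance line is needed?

Z_qwt ≈ 112 Ω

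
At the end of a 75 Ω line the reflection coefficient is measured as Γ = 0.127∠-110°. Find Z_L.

Z_L ≈ 66.9 − j16.2 Ω

Z_L = Z_0·(1 + Γ)/(1 − Γ) = 75·(0.957 − j0.119)/(1.04 + j0.119)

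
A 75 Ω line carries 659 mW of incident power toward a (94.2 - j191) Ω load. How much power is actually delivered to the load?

|Γ| = |(19.2 − j191)/(169.2 − j191)| = 0.752
|Γ|² = 0.566
P_refl = |Γ|²·P_inc = 373 mW, P_del = (1 − |Γ|²)·P_inc = 286 mW

P_delivered ≈ 286 mW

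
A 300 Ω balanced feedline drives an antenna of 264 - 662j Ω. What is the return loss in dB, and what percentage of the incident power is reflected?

Γ = (-36 − j662)/(564 − j662), |Γ| = 0.762
RL = −20·log₁₀(0.762) = 2.36 dB
P_refl/P_inc = |Γ|² = 0.581

RL ≈ 2.36 dB; 58.1% of incident power reflected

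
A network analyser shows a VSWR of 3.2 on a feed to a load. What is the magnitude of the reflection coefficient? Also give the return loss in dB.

|Γ| ≈ 0.524; return loss ≈ 5.62 dB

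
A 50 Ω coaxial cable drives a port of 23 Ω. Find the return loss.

RL ≈ 8.64 dB

Γ = (23 − 50)/(23 + 50) = -0.37
RL = −20·log₁₀|Γ| = −20·log₁₀(0.37)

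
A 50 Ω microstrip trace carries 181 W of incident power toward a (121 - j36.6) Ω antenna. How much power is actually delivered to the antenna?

|Γ| = |(71 − j36.6)/(171 − j36.6)| = 0.457
|Γ|² = 0.209
P_refl = |Γ|²·P_inc = 37.8 W, P_del = (1 − |Γ|²)·P_inc = 143 W

P_delivered ≈ 143 W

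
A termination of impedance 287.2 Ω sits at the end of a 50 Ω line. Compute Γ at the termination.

Γ = 0.703

Γ = (Z_L − Z_0)/(Z_L + Z_0) = (287.2 − 50)/(287.2 + 50) = 237.2/337.2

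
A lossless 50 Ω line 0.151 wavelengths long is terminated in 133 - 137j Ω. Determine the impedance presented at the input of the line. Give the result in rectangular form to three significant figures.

βl = 2π × 0.151 = 54.4°
tan(βl) = tan(54.4°) = 1.39
Z_in = Z_0·(Z_L + jZ_0·tanβl)/(Z_0 + jZ_L·tanβl)
     = 50·(133 − j67.3)/(241 + j185)

Z_in ≈ 10.6 − j22.1 Ω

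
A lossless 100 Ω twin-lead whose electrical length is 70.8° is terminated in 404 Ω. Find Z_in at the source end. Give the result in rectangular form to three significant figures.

Z_in ≈ 27.5 − j32.4 Ω

tan(βl) = tan(70.8°) = 2.87
Z_in = Z_0·(Z_L + jZ_0·tanβl)/(Z_0 + jZ_L·tanβl)
     = 100·(404 + j287)/(100 + j1160)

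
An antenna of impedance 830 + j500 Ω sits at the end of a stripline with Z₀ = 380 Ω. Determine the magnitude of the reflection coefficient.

|Γ| ≈ 0.514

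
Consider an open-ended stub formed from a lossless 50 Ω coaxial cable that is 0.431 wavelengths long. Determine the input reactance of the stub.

X_in ≈ 108 Ω (inductive)

βl = 2π × 0.431 = 155°
tan(βl) = -0.463
For an open-ended stub, Z_in = −jZ_0·cot(βl) = −jZ_0/tan(βl)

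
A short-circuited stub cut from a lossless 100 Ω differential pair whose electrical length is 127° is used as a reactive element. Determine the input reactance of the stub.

X_in ≈ -133 Ω (capacitive)

tan(βl) = -1.33
For a short-circuited stub, Z_in = jZ_0·tan(βl)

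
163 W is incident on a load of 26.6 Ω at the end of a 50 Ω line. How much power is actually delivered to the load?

Γ = (26.6 − 50)/(26.6 + 50) = -0.305
|Γ|² = 0.0933
P_refl = |Γ|²·P_inc = 15.2 W, P_del = (1 − |Γ|²)·P_inc = 148 W

P_delivered ≈ 148 W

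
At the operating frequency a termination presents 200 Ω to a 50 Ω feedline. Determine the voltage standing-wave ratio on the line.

Γ = (200 − 50)/(200 + 50) = 0.6
VSWR = (1 + 0.6)/(1 − 0.6)

VSWR ≈ 4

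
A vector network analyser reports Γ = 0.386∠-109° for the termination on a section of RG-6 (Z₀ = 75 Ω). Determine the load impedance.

Z_L = Z_0·(1 + Γ)/(1 − Γ) = 75·(0.874 − j0.365)/(1.13 + j0.365)

Z_L ≈ 45.6 − j39.1 Ω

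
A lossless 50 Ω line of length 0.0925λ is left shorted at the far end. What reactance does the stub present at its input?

βl = 2π × 0.0925 = 33.3°
tan(βl) = 0.657
For a shorted stub, Z_in = jZ_0·tan(βl)

X_in ≈ 32.8 Ω (inductive)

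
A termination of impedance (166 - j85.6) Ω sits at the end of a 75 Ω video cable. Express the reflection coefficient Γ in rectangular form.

Γ = (Z_L − Z_0)/(Z_L + Z_0) = (91 − j85.6)/(241 − j85.6)

Γ ≈ 0.447 − j0.196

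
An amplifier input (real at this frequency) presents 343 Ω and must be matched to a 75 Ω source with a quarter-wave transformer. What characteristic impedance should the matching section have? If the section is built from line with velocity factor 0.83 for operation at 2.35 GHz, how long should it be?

Z_qwt ≈ 160 Ω; length ≈ 2.65 cm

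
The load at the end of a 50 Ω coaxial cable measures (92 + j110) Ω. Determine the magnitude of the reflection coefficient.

|Γ| ≈ 0.656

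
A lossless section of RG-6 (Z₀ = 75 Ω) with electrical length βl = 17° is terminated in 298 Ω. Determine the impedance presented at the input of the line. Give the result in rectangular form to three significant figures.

Z_in ≈ 132 − j137 Ω

tan(βl) = tan(17°) = 0.306
Z_in = Z_0·(Z_L + jZ_0·tanβl)/(Z_0 + jZ_L·tanβl)
     = 75·(298 + j22.9)/(75 + j91.1)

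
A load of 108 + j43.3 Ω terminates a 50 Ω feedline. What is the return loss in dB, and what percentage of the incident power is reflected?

RL ≈ 7.1 dB; 19.5% of incident power reflected

Γ = (58 + j43.3)/(158 + j43.3), |Γ| = 0.442
RL = −20·log₁₀(0.442) = 7.1 dB
P_refl/P_inc = |Γ|² = 0.195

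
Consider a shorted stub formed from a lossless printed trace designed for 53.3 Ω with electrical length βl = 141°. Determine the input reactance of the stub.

tan(βl) = -0.81
For a shorted stub, Z_in = jZ_0·tan(βl)

X_in ≈ -43.2 Ω (capacitive)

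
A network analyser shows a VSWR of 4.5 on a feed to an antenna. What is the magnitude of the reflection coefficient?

|Γ| ≈ 0.636

|Γ| = (S − 1)/(S + 1) = (4.5 − 1)/(4.5 + 1) = 3.5/5.5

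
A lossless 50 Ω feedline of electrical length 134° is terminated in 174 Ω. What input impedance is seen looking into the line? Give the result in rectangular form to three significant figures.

tan(βl) = tan(134°) = -1.04
Z_in = Z_0·(Z_L + jZ_0·tanβl)/(Z_0 + jZ_L·tanβl)
     = 50·(174 − j51.8)/(50 − j180)

Z_in ≈ 25.8 + j41.1 Ω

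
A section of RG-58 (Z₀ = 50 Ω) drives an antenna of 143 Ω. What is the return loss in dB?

RL ≈ 6.34 dB

Γ = (143 − 50)/(143 + 50) = 0.482
RL = −20·log₁₀|Γ| = −20·log₁₀(0.482)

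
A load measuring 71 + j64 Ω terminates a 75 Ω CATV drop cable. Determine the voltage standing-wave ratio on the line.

VSWR ≈ 2.35

Γ = (Z_L − Z_0)/(Z_L + Z_0) = (-4 + j64)/(146 + j64)
|Γ| = 64.1/159 = 0.402
VSWR = (1 + |Γ|)/(1 − |Γ|) = 1.4/0.598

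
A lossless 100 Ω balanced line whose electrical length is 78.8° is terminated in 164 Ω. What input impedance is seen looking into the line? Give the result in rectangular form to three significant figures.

tan(βl) = tan(78.8°) = 5.05
Z_in = Z_0·(Z_L + jZ_0·tanβl)/(Z_0 + jZ_L·tanβl)
     = 100·(164 + j505)/(100 + j828)

Z_in ≈ 62.5 − j12.3 Ω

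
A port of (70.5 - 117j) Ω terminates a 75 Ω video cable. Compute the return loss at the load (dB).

Γ = (-4.5 − j117)/(145.5 − j117), |Γ| = 0.627
RL = −20·log₁₀|Γ| = −20·log₁₀(0.627)

RL ≈ 4.05 dB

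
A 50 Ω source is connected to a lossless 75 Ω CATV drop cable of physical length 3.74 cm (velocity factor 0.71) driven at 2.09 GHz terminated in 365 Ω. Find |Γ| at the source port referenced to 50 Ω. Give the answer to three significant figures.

λ = v/f = 0.71·c / 2.09 GHz = 0.102 m
βl = 2π·l/λ = 2π × 0.367 = 132°
tan(βl) = -1.11
Z_in = Z_0·(Z_L + jZ_0·tanβl)/(Z_0 + jZ_L·tanβl) = 27.1 + j62.8 Ω
Γ_s = (Z_in − Z_s)/(Z_in + Z_s) = (-22.9 + j62.8)/(77.1 + j62.8), |Γ_s| = 0.672

|Γ| ≈ 0.672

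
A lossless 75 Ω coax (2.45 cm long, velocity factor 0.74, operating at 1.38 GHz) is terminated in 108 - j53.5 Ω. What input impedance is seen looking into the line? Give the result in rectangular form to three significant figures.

λ = v/f = 0.74·c / 1.38 GHz = 0.161 m
βl = 2π·l/λ = 2π × 0.152 = 54.8°
tan(βl) = tan(54.8°) = 1.42
Z_in = Z_0·(Z_L + jZ_0·tanβl)/(Z_0 + jZ_L·tanβl)
     = 75·(108 + j52.9)/(151 + j153)

Z_in ≈ 39.6 − j13.9 Ω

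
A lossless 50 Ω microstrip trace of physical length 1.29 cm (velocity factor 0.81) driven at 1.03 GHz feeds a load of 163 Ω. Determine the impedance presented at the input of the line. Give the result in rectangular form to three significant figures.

λ = v/f = 0.81·c / 1.03 GHz = 0.236 m
βl = 2π·l/λ = 2π × 0.0547 = 19.7°
tan(βl) = tan(19.7°) = 0.358
Z_in = Z_0·(Z_L + jZ_0·tanβl)/(Z_0 + jZ_L·tanβl)
     = 50·(163 + j17.9)/(50 + j58.3)

Z_in ≈ 77.9 − j73 Ω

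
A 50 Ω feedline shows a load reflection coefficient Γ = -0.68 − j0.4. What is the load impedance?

Z_L = Z_0·(1 + Γ)/(1 − Γ) = 50·(0.32 − j0.4)/(1.68 + j0.4)

Z_L ≈ 6.33 − j13.4 Ω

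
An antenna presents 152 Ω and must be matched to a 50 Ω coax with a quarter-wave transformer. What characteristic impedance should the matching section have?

Z_qwt = √(Z_0·R_L) = √(50 × 152) = √7600

Z_qwt ≈ 87.2 Ω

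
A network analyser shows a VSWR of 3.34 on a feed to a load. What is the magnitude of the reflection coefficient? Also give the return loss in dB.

|Γ| = (S − 1)/(S + 1) = (3.34 − 1)/(3.34 + 1) = 2.34/4.34
RL = −20·log₁₀|Γ| = −20·log₁₀(0.539)

|Γ| ≈ 0.539; return loss ≈ 5.37 dB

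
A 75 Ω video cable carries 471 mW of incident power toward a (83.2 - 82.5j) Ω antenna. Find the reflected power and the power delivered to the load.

P_reflected ≈ 102 mW; P_delivered ≈ 369 mW

|Γ| = |(8.2 − j82.5)/(158.2 − j82.5)| = 0.465
|Γ|² = 0.216
P_refl = |Γ|²·P_inc = 102 mW, P_del = (1 − |Γ|²)·P_inc = 369 mW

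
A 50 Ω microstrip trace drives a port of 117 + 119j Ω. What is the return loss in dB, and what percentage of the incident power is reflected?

RL ≈ 3.53 dB; 44.4% of incident power reflected

Γ = (67 + j119)/(167 + j119), |Γ| = 0.666
RL = −20·log₁₀(0.666) = 3.53 dB
P_refl/P_inc = |Γ|² = 0.444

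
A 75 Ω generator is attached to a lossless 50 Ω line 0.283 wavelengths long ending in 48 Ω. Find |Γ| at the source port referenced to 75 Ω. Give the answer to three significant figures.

|Γ| ≈ 0.182

βl = 2π × 0.283 = 102°
tan(βl) = -4.75
Z_in = Z_0·(Z_L + jZ_0·tanβl)/(Z_0 + jZ_L·tanβl) = 51.9 − j0.854 Ω
Γ_s = (Z_in − Z_s)/(Z_in + Z_s) = (-23.1 − j0.854)/(127 − j0.854), |Γ_s| = 0.182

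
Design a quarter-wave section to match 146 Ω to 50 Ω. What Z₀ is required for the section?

Z_qwt ≈ 85.4 Ω

Z_qwt = √(Z_0·R_L) = √(50 × 146) = √7300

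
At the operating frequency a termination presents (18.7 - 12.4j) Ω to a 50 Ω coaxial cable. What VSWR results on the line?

VSWR ≈ 2.86

Γ = (Z_L − Z_0)/(Z_L + Z_0) = (-31.3 − j12.4)/(68.7 − j12.4)
|Γ| = 33.7/69.8 = 0.482
VSWR = (1 + |Γ|)/(1 − |Γ|) = 1.48/0.518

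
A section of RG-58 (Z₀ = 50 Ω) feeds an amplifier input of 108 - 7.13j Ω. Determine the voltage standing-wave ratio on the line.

VSWR ≈ 2.17

Γ = (Z_L − Z_0)/(Z_L + Z_0) = (58 − j7.13)/(158 − j7.13)
|Γ| = 58.4/158 = 0.369
VSWR = (1 + |Γ|)/(1 − |Γ|) = 1.37/0.631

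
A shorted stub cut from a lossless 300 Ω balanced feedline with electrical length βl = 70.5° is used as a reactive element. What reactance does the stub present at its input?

tan(βl) = 2.82
For a shorted stub, Z_in = jZ_0·tan(βl)

X_in ≈ 847 Ω (inductive)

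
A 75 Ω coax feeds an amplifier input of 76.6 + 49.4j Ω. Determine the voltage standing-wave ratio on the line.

VSWR ≈ 1.9

Γ = (Z_L − Z_0)/(Z_L + Z_0) = (1.6 + j49.4)/(151.6 + j49.4)
|Γ| = 49.4/159 = 0.31
VSWR = (1 + |Γ|)/(1 − |Γ|) = 1.31/0.69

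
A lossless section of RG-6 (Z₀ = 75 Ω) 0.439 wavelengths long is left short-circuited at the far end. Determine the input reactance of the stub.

X_in ≈ -30.2 Ω (capacitive)

βl = 2π × 0.439 = 158°
tan(βl) = -0.403
For a short-circuited stub, Z_in = jZ_0·tan(βl)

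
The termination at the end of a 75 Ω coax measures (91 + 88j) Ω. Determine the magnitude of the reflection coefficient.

|Γ| ≈ 0.476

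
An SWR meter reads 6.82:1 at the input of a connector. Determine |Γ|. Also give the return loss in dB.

|Γ| ≈ 0.744; return loss ≈ 2.57 dB

|Γ| = (S − 1)/(S + 1) = (6.82 − 1)/(6.82 + 1) = 5.82/7.82
RL = −20·log₁₀|Γ| = −20·log₁₀(0.744)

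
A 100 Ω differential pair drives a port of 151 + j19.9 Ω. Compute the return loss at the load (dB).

RL ≈ 13.3 dB

Γ = (51 + j19.9)/(251 + j19.9), |Γ| = 0.217
RL = −20·log₁₀|Γ| = −20·log₁₀(0.217)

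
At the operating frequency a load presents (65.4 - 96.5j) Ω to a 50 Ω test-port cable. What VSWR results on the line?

VSWR ≈ 4.71

Γ = (Z_L − Z_0)/(Z_L + Z_0) = (15.4 − j96.5)/(115.4 − j96.5)
|Γ| = 97.7/150 = 0.65
VSWR = (1 + |Γ|)/(1 − |Γ|) = 1.65/0.35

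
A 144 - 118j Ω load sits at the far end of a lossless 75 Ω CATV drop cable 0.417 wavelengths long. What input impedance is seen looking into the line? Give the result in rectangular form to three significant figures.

βl = 2π × 0.417 = 150°
tan(βl) = tan(150°) = -0.575
Z_in = Z_0·(Z_L + jZ_0·tanβl)/(Z_0 + jZ_L·tanβl)
     = 75·(144 − j161)/(7.2 − j82.7)

Z_in ≈ 156 + j117 Ω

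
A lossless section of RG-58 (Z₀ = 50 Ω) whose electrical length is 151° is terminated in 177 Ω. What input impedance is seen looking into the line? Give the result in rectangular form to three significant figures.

Z_in ≈ 47.7 + j65.9 Ω

tan(βl) = tan(151°) = -0.554
Z_in = Z_0·(Z_L + jZ_0·tanβl)/(Z_0 + jZ_L·tanβl)
     = 50·(177 − j27.7)/(50 − j98.1)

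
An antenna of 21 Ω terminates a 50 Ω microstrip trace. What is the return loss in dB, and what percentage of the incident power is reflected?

RL ≈ 7.78 dB; 16.7% of incident power reflected

Γ = (21 − 50)/(21 + 50) = -0.408
RL = −20·log₁₀(0.408) = 7.78 dB
P_refl/P_inc = |Γ|² = 0.167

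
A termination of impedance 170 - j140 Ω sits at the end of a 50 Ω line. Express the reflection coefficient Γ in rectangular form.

Γ = (Z_L − Z_0)/(Z_L + Z_0) = (120 − j140)/(220 − j140)

Γ ≈ 0.676 − j0.206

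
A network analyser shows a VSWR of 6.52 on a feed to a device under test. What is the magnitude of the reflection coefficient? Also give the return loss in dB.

|Γ| = (S − 1)/(S + 1) = (6.52 − 1)/(6.52 + 1) = 5.52/7.52
RL = −20·log₁₀|Γ| = −20·log₁₀(0.734)

|Γ| ≈ 0.734; return loss ≈ 2.69 dB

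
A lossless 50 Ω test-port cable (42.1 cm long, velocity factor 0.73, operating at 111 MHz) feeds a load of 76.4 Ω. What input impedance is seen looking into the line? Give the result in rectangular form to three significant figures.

Z_in ≈ 33.7 − j6.54 Ω

λ = v/f = 0.73·c / 111 MHz = 1.97 m
βl = 2π·l/λ = 2π × 0.213 = 76.8°
tan(βl) = tan(76.8°) = 4.27
Z_in = Z_0·(Z_L + jZ_0·tanβl)/(Z_0 + jZ_L·tanβl)
     = 50·(76.4 + j213)/(50 + j326)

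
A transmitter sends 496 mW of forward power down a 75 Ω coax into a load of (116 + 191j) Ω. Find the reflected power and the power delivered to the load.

|Γ| = |(41 + j191)/(191 + j191)| = 0.723
|Γ|² = 0.523
P_refl = |Γ|²·P_inc = 259 mW, P_del = (1 − |Γ|²)·P_inc = 237 mW

P_reflected ≈ 259 mW; P_delivered ≈ 237 mW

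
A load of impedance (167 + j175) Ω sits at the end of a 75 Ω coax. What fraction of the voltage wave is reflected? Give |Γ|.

|Γ| ≈ 0.662

Γ = (Z_L − Z_0)/(Z_L + Z_0) = (92 + j175)/(242 + j175)
|Γ| = 198/299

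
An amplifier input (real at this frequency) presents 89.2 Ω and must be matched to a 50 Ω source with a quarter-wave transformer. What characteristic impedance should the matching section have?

Z_qwt ≈ 66.8 Ω

Z_qwt = √(Z_0·R_L) = √(50 × 89.2) = √4460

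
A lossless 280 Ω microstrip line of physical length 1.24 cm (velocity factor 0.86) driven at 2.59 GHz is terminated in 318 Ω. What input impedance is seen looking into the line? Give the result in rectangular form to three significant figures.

λ = v/f = 0.86·c / 2.59 GHz = 0.0996 m
βl = 2π·l/λ = 2π × 0.124 = 44.8°
tan(βl) = tan(44.8°) = 0.993
Z_in = Z_0·(Z_L + jZ_0·tanβl)/(Z_0 + jZ_L·tanβl)
     = 280·(318 + j278)/(280 + j316)

Z_in ≈ 278 − j35.5 Ω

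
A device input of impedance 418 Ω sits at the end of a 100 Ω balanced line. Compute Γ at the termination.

Γ = 0.614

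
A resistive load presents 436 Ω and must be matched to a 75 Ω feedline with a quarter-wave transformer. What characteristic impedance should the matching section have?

Z_qwt ≈ 181 Ω

Z_qwt = √(Z_0·R_L) = √(75 × 436) = √32700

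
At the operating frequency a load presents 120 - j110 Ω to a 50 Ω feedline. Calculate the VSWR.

Γ = (Z_L − Z_0)/(Z_L + Z_0) = (70 − j110)/(170 − j110)
|Γ| = 130/202 = 0.644
VSWR = (1 + |Γ|)/(1 − |Γ|) = 1.64/0.356

VSWR ≈ 4.62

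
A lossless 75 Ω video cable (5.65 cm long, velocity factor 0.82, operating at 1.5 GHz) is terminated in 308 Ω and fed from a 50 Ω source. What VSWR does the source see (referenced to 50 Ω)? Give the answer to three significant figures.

VSWR ≈ 3.85

λ = v/f = 0.82·c / 1.5 GHz = 0.164 m
βl = 2π·l/λ = 2π × 0.345 = 124°
tan(βl) = -1.48
Z_in = Z_0·(Z_L + jZ_0·tanβl)/(Z_0 + jZ_L·tanβl) = 25.9 + j46.4 Ω
Γ_s = (Z_in − Z_s)/(Z_in + Z_s) = (-24.1 + j46.4)/(75.9 + j46.4), |Γ_s| = 0.588
VSWR = (1 + |Γ_s|)/(1 − |Γ_s|)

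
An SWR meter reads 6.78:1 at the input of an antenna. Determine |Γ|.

|Γ| = (S − 1)/(S + 1) = (6.78 − 1)/(6.78 + 1) = 5.78/7.78

|Γ| ≈ 0.743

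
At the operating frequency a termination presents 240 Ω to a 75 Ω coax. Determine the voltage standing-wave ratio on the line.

Γ = (240 − 75)/(240 + 75) = 0.524
VSWR = (1 + 0.524)/(1 − 0.524)

VSWR ≈ 3.2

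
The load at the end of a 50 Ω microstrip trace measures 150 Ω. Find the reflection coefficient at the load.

Γ = (Z_L − Z_0)/(Z_L + Z_0) = (150 − 50)/(150 + 50) = 100/200

Γ = 0.5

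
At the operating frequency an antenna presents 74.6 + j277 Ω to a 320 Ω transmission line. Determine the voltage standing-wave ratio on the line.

VSWR ≈ 7.61

Γ = (Z_L − Z_0)/(Z_L + Z_0) = (-245.4 + j277)/(394.6 + j277)
|Γ| = 370/482 = 0.768
VSWR = (1 + |Γ|)/(1 − |Γ|) = 1.77/0.232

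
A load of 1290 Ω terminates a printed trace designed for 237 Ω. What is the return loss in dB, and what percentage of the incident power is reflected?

RL ≈ 3.23 dB; 47.6% of incident power reflected

Γ = (1290 − 237)/(1290 + 237) = 0.69
RL = −20·log₁₀(0.69) = 3.23 dB
P_refl/P_inc = |Γ|² = 0.476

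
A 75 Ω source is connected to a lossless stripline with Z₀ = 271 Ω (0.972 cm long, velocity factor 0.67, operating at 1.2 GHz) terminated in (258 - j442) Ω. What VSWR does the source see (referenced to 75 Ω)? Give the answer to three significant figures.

λ = v/f = 0.67·c / 1.2 GHz = 0.168 m
βl = 2π·l/λ = 2π × 0.058 = 20.9°
tan(βl) = 0.382
Z_in = Z_0·(Z_L + jZ_0·tanβl)/(Z_0 + jZ_L·tanβl) = 107 − j233 Ω
Γ_s = (Z_in − Z_s)/(Z_in + Z_s) = (31.9 − j233)/(182 − j233), |Γ_s| = 0.795
VSWR = (1 + |Γ_s|)/(1 − |Γ_s|)

VSWR ≈ 8.76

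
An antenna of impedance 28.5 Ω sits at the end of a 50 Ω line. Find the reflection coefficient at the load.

Γ = (Z_L − Z_0)/(Z_L + Z_0) = (28.5 − 50)/(28.5 + 50) = -21.5/78.5

Γ = -0.274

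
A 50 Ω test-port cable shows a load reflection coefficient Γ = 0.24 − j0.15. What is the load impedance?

Z_L ≈ 76.6 − j25 Ω

Z_L = Z_0·(1 + Γ)/(1 − Γ) = 50·(1.24 − j0.15)/(0.76 + j0.15)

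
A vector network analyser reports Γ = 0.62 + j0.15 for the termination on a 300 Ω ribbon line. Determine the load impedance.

Z_L = Z_0·(1 + Γ)/(1 − Γ) = 300·(1.62 + j0.15)/(0.38 − j0.15)

Z_L ≈ 1070 + j539 Ω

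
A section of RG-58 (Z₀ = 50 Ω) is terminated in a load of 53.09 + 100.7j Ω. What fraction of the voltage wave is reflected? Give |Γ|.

|Γ| ≈ 0.699

Γ = (Z_L − Z_0)/(Z_L + Z_0) = (3.09 + j100.7)/(103.1 + j100.7)
|Γ| = 101/144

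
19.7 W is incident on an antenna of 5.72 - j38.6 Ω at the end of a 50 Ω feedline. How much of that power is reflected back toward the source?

|Γ| = |(-44.28 − j38.6)/(55.72 − j38.6)| = 0.867
|Γ|² = 0.751
P_refl = |Γ|²·P_inc = 14.8 W, P_del = (1 − |Γ|²)·P_inc = 4.9 W

P_reflected ≈ 14.8 W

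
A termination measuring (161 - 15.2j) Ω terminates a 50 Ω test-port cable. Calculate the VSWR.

Γ = (Z_L − Z_0)/(Z_L + Z_0) = (111 − j15.2)/(211 − j15.2)
|Γ| = 112/212 = 0.53
VSWR = (1 + |Γ|)/(1 − |Γ|) = 1.53/0.47

VSWR ≈ 3.25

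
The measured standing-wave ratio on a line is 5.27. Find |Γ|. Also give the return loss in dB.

|Γ| ≈ 0.681; return loss ≈ 3.34 dB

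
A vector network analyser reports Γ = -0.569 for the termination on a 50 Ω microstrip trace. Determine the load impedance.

Z_L ≈ 13.7 Ω

Z_L = Z_0·(1 + Γ)/(1 − Γ) = 50·(0.431)/(1.57)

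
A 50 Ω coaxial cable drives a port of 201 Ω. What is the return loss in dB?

RL ≈ 4.41 dB

Γ = (201 − 50)/(201 + 50) = 0.602
RL = −20·log₁₀|Γ| = −20·log₁₀(0.602)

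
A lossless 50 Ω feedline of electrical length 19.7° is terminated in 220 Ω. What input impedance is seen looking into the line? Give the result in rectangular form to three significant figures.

tan(βl) = tan(19.7°) = 0.358
Z_in = Z_0·(Z_L + jZ_0·tanβl)/(Z_0 + jZ_L·tanβl)
     = 50·(220 + j17.9)/(50 + j78.8)

Z_in ≈ 71.3 − j94.4 Ω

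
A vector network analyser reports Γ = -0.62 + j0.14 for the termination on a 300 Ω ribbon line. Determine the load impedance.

Z_L = Z_0·(1 + Γ)/(1 − Γ) = 300·(0.38 + j0.14)/(1.62 − j0.14)

Z_L ≈ 67.6 + j31.8 Ω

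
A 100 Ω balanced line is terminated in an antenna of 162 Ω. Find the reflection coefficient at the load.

Γ = 0.237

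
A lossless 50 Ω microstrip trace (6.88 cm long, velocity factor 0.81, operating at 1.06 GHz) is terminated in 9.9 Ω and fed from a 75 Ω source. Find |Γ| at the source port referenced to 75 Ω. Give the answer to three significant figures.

λ = v/f = 0.81·c / 1.06 GHz = 0.229 m
βl = 2π·l/λ = 2π × 0.3 = 108°
tan(βl) = -3.07
Z_in = Z_0·(Z_L + jZ_0·tanβl)/(Z_0 + jZ_L·tanβl) = 75.4 − j108 Ω
Γ_s = (Z_in − Z_s)/(Z_in + Z_s) = (0.365 − j108)/(150 − j108), |Γ_s| = 0.582

|Γ| ≈ 0.582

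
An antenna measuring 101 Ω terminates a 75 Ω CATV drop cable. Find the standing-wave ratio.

VSWR ≈ 1.35

Γ = (101 − 75)/(101 + 75) = 0.148
VSWR = (1 + 0.148)/(1 − 0.148)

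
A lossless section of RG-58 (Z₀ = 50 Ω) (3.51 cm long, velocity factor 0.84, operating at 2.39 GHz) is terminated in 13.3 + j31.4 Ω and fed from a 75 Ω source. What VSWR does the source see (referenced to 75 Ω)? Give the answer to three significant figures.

VSWR ≈ 7.1

λ = v/f = 0.84·c / 2.39 GHz = 0.105 m
βl = 2π·l/λ = 2π × 0.333 = 120°
tan(βl) = -1.74
Z_in = Z_0·(Z_L + jZ_0·tanβl)/(Z_0 + jZ_L·tanβl) = 11.7 − j24 Ω
Γ_s = (Z_in − Z_s)/(Z_in + Z_s) = (-63.3 − j24)/(86.7 − j24), |Γ_s| = 0.753
VSWR = (1 + |Γ_s|)/(1 − |Γ_s|)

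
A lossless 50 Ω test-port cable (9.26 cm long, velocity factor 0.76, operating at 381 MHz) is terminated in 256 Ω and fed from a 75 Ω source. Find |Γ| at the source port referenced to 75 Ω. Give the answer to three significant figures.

|Γ| ≈ 0.728

λ = v/f = 0.76·c / 381 MHz = 0.598 m
βl = 2π·l/λ = 2π × 0.155 = 55.7°
tan(βl) = 1.47
Z_in = Z_0·(Z_L + jZ_0·tanβl)/(Z_0 + jZ_L·tanβl) = 14.1 − j32.2 Ω
Γ_s = (Z_in − Z_s)/(Z_in + Z_s) = (-60.9 − j32.2)/(89.1 − j32.2), |Γ_s| = 0.728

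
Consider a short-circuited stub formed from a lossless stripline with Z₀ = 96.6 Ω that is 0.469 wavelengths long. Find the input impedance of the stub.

βl = 2π × 0.469 = 169°
tan(βl) = -0.197
For a short-circuited stub, Z_in = jZ_0·tan(βl)

Z_in ≈ −j19.1 Ω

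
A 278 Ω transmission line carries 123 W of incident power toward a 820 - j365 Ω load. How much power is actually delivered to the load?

P_delivered ≈ 83.8 W

|Γ| = |(542 − j365)/(1098 − j365)| = 0.565
|Γ|² = 0.319
P_refl = |Γ|²·P_inc = 39.2 W, P_del = (1 − |Γ|²)·P_inc = 83.8 W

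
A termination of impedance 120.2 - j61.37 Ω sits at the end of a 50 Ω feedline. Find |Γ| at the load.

Γ = (Z_L − Z_0)/(Z_L + Z_0) = (70.2 − j61.37)/(170.2 − j61.37)
|Γ| = 93.2/181

|Γ| ≈ 0.515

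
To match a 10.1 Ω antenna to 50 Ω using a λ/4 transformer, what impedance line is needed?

Z_qwt = √(Z_0·R_L) = √(50 × 10.1) = √505

Z_qwt ≈ 22.5 Ω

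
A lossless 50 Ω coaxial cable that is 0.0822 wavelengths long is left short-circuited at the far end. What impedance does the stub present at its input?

Z_in ≈ +j28.4 Ω

βl = 2π × 0.0822 = 29.6°
tan(βl) = 0.568
For a short-circuited stub, Z_in = jZ_0·tan(βl)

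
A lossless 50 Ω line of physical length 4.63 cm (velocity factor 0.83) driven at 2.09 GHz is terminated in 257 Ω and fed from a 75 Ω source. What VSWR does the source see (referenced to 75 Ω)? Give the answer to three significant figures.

VSWR ≈ 5.24

λ = v/f = 0.83·c / 2.09 GHz = 0.119 m
βl = 2π·l/λ = 2π × 0.389 = 140°
tan(βl) = -0.842
Z_in = Z_0·(Z_L + jZ_0·tanβl)/(Z_0 + jZ_L·tanβl) = 22.3 + j54.2 Ω
Γ_s = (Z_in − Z_s)/(Z_in + Z_s) = (-52.7 + j54.2)/(97.3 + j54.2), |Γ_s| = 0.679
VSWR = (1 + |Γ_s|)/(1 − |Γ_s|)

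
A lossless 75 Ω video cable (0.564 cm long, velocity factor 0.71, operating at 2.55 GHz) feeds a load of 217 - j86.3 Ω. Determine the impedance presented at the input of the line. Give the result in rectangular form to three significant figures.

Z_in ≈ 65 − j90.4 Ω

λ = v/f = 0.71·c / 2.55 GHz = 0.0835 m
βl = 2π·l/λ = 2π × 0.0675 = 24.3°
tan(βl) = tan(24.3°) = 0.452
Z_in = Z_0·(Z_L + jZ_0·tanβl)/(Z_0 + jZ_L·tanβl)
     = 75·(217 − j52.4)/(114 + j98)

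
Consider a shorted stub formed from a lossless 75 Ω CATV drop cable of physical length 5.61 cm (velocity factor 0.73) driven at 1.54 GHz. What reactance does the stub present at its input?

λ = v/f = 0.73·c / 1.54 GHz = 0.142 m
βl = 2π·l/λ = 2π × 0.394 = 142°
tan(βl) = -0.781
For a shorted stub, Z_in = jZ_0·tan(βl)

X_in ≈ -58.6 Ω (capacitive)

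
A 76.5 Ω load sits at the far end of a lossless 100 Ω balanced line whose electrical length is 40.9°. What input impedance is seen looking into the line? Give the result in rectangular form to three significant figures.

tan(βl) = tan(40.9°) = 0.866
Z_in = Z_0·(Z_L + jZ_0·tanβl)/(Z_0 + jZ_L·tanβl)
     = 100·(76.5 + j86.6)/(100 + j66.3)

Z_in ≈ 93 + j25 Ω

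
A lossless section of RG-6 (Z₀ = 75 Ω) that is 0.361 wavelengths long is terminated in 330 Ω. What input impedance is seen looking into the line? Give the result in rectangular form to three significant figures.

βl = 2π × 0.361 = 130°
tan(βl) = tan(130°) = -1.19
Z_in = Z_0·(Z_L + jZ_0·tanβl)/(Z_0 + jZ_L·tanβl)
     = 75·(330 − j89.5)/(75 − j394)

Z_in ≈ 28 + j57.5 Ω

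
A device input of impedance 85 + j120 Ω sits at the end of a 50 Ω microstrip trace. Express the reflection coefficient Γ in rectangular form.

Γ ≈ 0.586 + j0.368

Γ = (Z_L − Z_0)/(Z_L + Z_0) = (35 + j120)/(135 + j120)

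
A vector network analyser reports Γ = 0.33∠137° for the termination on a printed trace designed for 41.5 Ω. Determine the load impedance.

Z_L ≈ 23.2 + j11.7 Ω

Z_L = Z_0·(1 + Γ)/(1 − Γ) = 41.5·(0.759 + j0.225)/(1.24 − j0.225)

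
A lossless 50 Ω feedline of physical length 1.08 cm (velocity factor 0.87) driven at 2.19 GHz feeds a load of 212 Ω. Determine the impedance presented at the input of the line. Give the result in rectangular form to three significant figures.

Z_in ≈ 35.7 − j64.9 Ω

λ = v/f = 0.87·c / 2.19 GHz = 0.119 m
βl = 2π·l/λ = 2π × 0.0906 = 32.6°
tan(βl) = tan(32.6°) = 0.64
Z_in = Z_0·(Z_L + jZ_0·tanβl)/(Z_0 + jZ_L·tanβl)
     = 50·(212 + j32)/(50 + j136)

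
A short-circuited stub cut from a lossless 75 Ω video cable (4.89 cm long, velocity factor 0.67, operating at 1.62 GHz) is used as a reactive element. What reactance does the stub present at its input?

λ = v/f = 0.67·c / 1.62 GHz = 0.124 m
βl = 2π·l/λ = 2π × 0.394 = 142°
tan(βl) = -0.785
For a short-circuited stub, Z_in = jZ_0·tan(βl)

X_in ≈ -58.8 Ω (capacitive)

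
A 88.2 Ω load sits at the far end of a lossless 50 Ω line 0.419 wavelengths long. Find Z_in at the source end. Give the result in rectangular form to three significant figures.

Z_in ≈ 58.7 + j29.9 Ω

βl = 2π × 0.419 = 151°
tan(βl) = tan(151°) = -0.558
Z_in = Z_0·(Z_L + jZ_0·tanβl)/(Z_0 + jZ_L·tanβl)
     = 50·(88.2 − j27.9)/(50 − j49.2)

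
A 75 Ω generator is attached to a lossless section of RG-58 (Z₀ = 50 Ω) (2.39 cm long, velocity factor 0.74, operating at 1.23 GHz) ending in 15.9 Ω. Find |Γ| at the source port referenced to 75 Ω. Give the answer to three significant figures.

|Γ| ≈ 0.539

λ = v/f = 0.74·c / 1.23 GHz = 0.18 m
βl = 2π·l/λ = 2π × 0.132 = 47.7°
tan(βl) = 1.1
Z_in = Z_0·(Z_L + jZ_0·tanβl)/(Z_0 + jZ_L·tanβl) = 31.3 + j44 Ω
Γ_s = (Z_in − Z_s)/(Z_in + Z_s) = (-43.7 + j44)/(106 + j44), |Γ_s| = 0.539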